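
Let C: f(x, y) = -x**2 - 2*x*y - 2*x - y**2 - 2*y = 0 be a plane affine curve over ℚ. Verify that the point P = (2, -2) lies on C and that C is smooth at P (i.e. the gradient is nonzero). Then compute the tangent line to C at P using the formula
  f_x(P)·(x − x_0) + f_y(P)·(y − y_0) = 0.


Tangent line at P: -2*x - 2*y = 0.

Step 1: f(2, -2) = 0, so P lies on C.
Step 2: partial derivatives
  f_x(x, y) = -2*x - 2*y - 2, f_y(x, y) = -2*x - 2*y - 2.
  f_x(P) = -2, f_y(P) = -2 (gradient nonzero, so P is smooth).
Step 3: tangent line at P: -2·(x − 2) + -2·(y − -2) = 0.
Expanding: -2*x - 2*y = 0.


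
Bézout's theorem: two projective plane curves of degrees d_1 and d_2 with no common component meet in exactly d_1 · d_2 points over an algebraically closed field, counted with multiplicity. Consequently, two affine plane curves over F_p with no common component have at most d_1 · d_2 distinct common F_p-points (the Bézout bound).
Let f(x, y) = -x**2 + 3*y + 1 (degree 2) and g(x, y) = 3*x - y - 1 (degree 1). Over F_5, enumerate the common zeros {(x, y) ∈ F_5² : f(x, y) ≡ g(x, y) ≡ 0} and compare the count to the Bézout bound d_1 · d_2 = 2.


Common zeros: ∅; count = 0; Bézout bound = 2.

deg(f) = 2, deg(g) = 1, so Bézout bound = 2.
Scan x ∈ F_5. For each x, list the y ∈ F_5 with f(x, y) ≡ 0 and those with g(x, y) ≡ 0 (mod 5); the common zeros in that column are the intersection.
  x = 0: f ≡ 0 at y ∈ {3}; g ≡ 0 at y ∈ {4}; common: ∅.
  x = 1: f ≡ 0 at y ∈ {0}; g ≡ 0 at y ∈ {2}; common: ∅.
  x = 2: f ≡ 0 at y ∈ {1}; g ≡ 0 at y ∈ {0}; common: ∅.
  x = 3: f ≡ 0 at y ∈ {1}; g ≡ 0 at y ∈ {3}; common: ∅.
  x = 4: f ≡ 0 at y ∈ {0}; g ≡ 0 at y ∈ {1}; common: ∅.
Collecting: common zeros = ∅, so the count is 0.
Comparison with the Bézout bound: 0 ≤ 2 = deg(f)·deg(g), as expected for curves with no common component (the affine F_5-count falls short of the bound because intersections may lie at infinity, over extension fields, or carry multiplicity).


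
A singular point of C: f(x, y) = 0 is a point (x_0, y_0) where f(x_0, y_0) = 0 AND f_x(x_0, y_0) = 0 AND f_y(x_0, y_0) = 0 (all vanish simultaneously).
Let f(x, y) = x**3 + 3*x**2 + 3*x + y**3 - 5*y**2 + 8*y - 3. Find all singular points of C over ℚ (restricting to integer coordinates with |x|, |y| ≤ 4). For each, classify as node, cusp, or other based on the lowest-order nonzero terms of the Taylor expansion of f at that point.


Singular points: {(-1, 2)}; classification: cusp.

Compute partial derivatives:
  f_x = 3*x**2 + 6*x + 3.
  f_y = 3*y**2 - 10*y + 8.
Scan x_0 ∈ {−4, ..., 4}. For each x_0, f_y(x_0, y) is a polynomial in y; find its integer roots y ∈ {−4, ..., 4}, then test f_x and f at those candidates.
  x = -4: f_y(-4, y) = 3*y**2 - 10*y + 8; vanishes at y ∈ {2}. (-4, 2): f_x = 27 ≠ 0.
  x = -3: f_y(-3, y) = 3*y**2 - 10*y + 8; vanishes at y ∈ {2}. (-3, 2): f_x = 12 ≠ 0.
  x = -2: f_y(-2, y) = 3*y**2 - 10*y + 8; vanishes at y ∈ {2}. (-2, 2): f_x = 3 ≠ 0.
  x = -1: f_y(-1, y) = 3*y**2 - 10*y + 8; vanishes at y ∈ {2}. (-1, 2): f_x = 0, f = 0 — SINGULAR.
  x = 0: f_y(0, y) = 3*y**2 - 10*y + 8; vanishes at y ∈ {2}. (0, 2): f_x = 3 ≠ 0.
  x = 1: f_y(1, y) = 3*y**2 - 10*y + 8; vanishes at y ∈ {2}. (1, 2): f_x = 12 ≠ 0.
  x = 2: f_y(2, y) = 3*y**2 - 10*y + 8; vanishes at y ∈ {2}. (2, 2): f_x = 27 ≠ 0.
  x = 3: f_y(3, y) = 3*y**2 - 10*y + 8; vanishes at y ∈ {2}. (3, 2): f_x = 48 ≠ 0.
  x = 4: f_y(4, y) = 3*y**2 - 10*y + 8; vanishes at y ∈ {2}. (4, 2): f_x = 75 ≠ 0.
Only singular point on the grid: (-1, 2).
Classify: substitute x = -1 + u, y = 2 + v and expand: f = u**3 + v**3 + v**2.
No constant or linear terms (consistent with a singular point). Quadratic part: v**2. Cubic part: u**3 + v**3.
The quadratic part v**2 is a perfect square, so there is a single (double) tangent line v = 0, i.e. y = 2. Restricting the cubic part to that line (v = 0) leaves u**3 ≠ 0, so f is not divisible by v and the branch is v² ≈ -u**3 to lowest order — this is a cusp.
Classification: cusp.


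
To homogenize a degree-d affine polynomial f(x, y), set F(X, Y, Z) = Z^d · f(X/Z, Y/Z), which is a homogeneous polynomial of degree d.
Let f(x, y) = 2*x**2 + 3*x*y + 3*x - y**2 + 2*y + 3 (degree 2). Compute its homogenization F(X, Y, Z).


F(X, Y, Z) = 2*X**2 + 3*X*Y + 3*X*Z - Y**2 + 2*Y*Z + 3*Z**2

deg(f) = 2.
Substitute x = X/Z, y = Y/Z into f, then multiply by Z^2.
  monomial 2·x^2·y^0 ↦ 2·X^2·Y^0·Z^0.
  monomial 3·x^1·y^1 ↦ 3·X^1·Y^1·Z^0.
  monomial 3·x^1·y^0 ↦ 3·X^1·Y^0·Z^1.
  monomial -1·x^0·y^2 ↦ -1·X^0·Y^2·Z^0.
  monomial 2·x^0·y^1 ↦ 2·X^0·Y^1·Z^1.
  monomial 3·x^0·y^0 ↦ 3·X^0·Y^0·Z^2.
Collecting: F(X, Y, Z) = 2*X**2 + 3*X*Y + 3*X*Z - Y**2 + 2*Y*Z + 3*Z**2.


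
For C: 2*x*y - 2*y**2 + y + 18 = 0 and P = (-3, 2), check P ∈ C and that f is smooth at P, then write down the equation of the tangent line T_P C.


Tangent line at P: 4*x - 13*y + 38 = 0.

Step 1: f(-3, 2) = 0, so P lies on C.
Step 2: partial derivatives
  f_x(x, y) = 2*y, f_y(x, y) = 2*x - 4*y + 1.
  f_x(P) = 4, f_y(P) = -13 (gradient nonzero, so P is smooth).
Step 3: tangent line at P: 4·(x − -3) + -13·(y − 2) = 0.
Expanding: 4*x - 13*y + 38 = 0.


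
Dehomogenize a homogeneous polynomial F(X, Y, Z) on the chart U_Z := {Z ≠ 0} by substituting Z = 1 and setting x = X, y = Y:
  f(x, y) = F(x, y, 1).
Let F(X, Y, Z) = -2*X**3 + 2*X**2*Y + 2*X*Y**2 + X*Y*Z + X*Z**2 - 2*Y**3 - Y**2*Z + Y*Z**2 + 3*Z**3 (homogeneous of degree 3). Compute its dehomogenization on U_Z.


f(x, y) = -2*x**3 + 2*x**2*y + 2*x*y**2 + x*y + x - 2*y**3 - y**2 + y + 3

On U_Z we set Z = 1. Each monomial c·X^i·Y^j·Z^k in F becomes c·x^i·y^j·1^k = c·x^i·y^j.
Substituting Z = 1: F(X, Y, 1) = -2*x**3 + 2*x**2*y + 2*x*y**2 + x*y + x - 2*y**3 - y**2 + y + 3.
Note: deg(f) ≤ deg(F) = 3; strict inequality happens when F is divisible by Z (lost terms).


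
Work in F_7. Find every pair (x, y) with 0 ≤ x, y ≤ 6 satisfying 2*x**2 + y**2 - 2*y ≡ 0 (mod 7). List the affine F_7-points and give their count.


Affine F_7-points: {(0, 0), (0, 2), (2, 1), (3, 3), (3, 6), (4, 3), (4, 6), (5, 1)}; count = 8.

For each of the 49 pairs (x, y) ∈ F_7², evaluate f(x, y) mod 7. Record the zeros.
  x = 0: [0↦0, 1↦6, 2↦0, 3↦3, 4↦1, 5↦1, 6↦3]  zeros at y ∈ {0, 2}
  x = 1: [0↦2, 1↦1, 2↦2, 3↦5, 4↦3, 5↦3, 6↦5]  zeros at y ∈ ∅
  x = 2: [0↦1, 1↦0, 2↦1, 3↦4, 4↦2, 5↦2, 6↦4]  zeros at y ∈ {1}
  x = 3: [0↦4, 1↦3, 2↦4, 3↦0, 4↦5, 5↦5, 6↦0]  zeros at y ∈ {3, 6}
  x = 4: [0↦4, 1↦3, 2↦4, 3↦0, 4↦5, 5↦5, 6↦0]  zeros at y ∈ {3, 6}
  x = 5: [0↦1, 1↦0, 2↦1, 3↦4, 4↦2, 5↦2, 6↦4]  zeros at y ∈ {1}
  x = 6: [0↦2, 1↦1, 2↦2, 3↦5, 4↦3, 5↦3, 6↦5]  zeros at y ∈ ∅
Collecting zeros: affine points = {(0, 0), (0, 2), (2, 1), (3, 3), (3, 6), (4, 3), (4, 6), (5, 1)}.
Total count |C(F_7)_aff| = 8.


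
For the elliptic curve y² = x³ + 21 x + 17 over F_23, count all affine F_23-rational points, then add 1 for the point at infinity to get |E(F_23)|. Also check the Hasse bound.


Affine points = {(1, 4), (1, 19), (4, 2), (4, 21), (7, 1), (7, 22), (10, 10), (10, 13), (13, 7), (13, 16), (15, 2), (15, 21), (21, 6), (21, 17), (22, 8), (22, 15)}; affine count = 16; |E(F_23)| = 17.

Discriminant check: Δ ∝ 4a³ + 27b² = 4·21³ + 27·17² = 4·9261 + 27·289 ≡ 20 (mod 23). Nonzero ⇒ E is nonsingular.
For each x ∈ F_23, compute rhs = x³ + 21·x + 17 mod 23, then count y ∈ F_23 with y² ≡ rhs.
  x = 0: rhs = 17, matching y values: none (0 points).
  x = 1: rhs = 16, matching y values: 4, 19 (2 points).
  x = 2: rhs = 21, matching y values: none (0 points).
  x = 3: rhs = 15, matching y values: none (0 points).
  x = 4: rhs = 4, matching y values: 2, 21 (2 points).
  x = 5: rhs = 17, matching y values: none (0 points).
  x = 6: rhs = 14, matching y values: none (0 points).
  x = 7: rhs = 1, matching y values: 1, 22 (2 points).
  x = 8: rhs = 7, matching y values: none (0 points).
  x = 9: rhs = 15, matching y values: none (0 points).
  x = 10: rhs = 8, matching y values: 10, 13 (2 points).
  x = 11: rhs = 15, matching y values: none (0 points).
  x = 12: rhs = 19, matching y values: none (0 points).
  x = 13: rhs = 3, matching y values: 7, 16 (2 points).
  x = 14: rhs = 19, matching y values: none (0 points).
  x = 15: rhs = 4, matching y values: 2, 21 (2 points).
  x = 16: rhs = 10, matching y values: none (0 points).
  x = 17: rhs = 20, matching y values: none (0 points).
  x = 18: rhs = 17, matching y values: none (0 points).
  x = 19: rhs = 7, matching y values: none (0 points).
  x = 20: rhs = 19, matching y values: none (0 points).
  x = 21: rhs = 13, matching y values: 6, 17 (2 points).
  x = 22: rhs = 18, matching y values: 8, 15 (2 points).
Total affine count: 16.
Full point count |E(F_23)| = 16 + 1 = 17.
Hasse bound: |17 − (23+1)| = |-7| = 7 ≤ 2√23 ≈ 9.5917 ✓.


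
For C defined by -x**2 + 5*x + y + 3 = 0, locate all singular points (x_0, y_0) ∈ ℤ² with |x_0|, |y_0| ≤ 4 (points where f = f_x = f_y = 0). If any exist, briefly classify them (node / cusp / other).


No singular points in the scanned grid; C is smooth there.

Compute partial derivatives:
  f_x = 5 - 2*x.
  f_y = 1.
f_y = 1 is a nonzero constant, so f_y never vanishes: no point (x, y) can satisfy f = f_x = f_y = 0. In particular no (x, y) ∈ {−4, ..., 4}² is singular; the curve is smooth.


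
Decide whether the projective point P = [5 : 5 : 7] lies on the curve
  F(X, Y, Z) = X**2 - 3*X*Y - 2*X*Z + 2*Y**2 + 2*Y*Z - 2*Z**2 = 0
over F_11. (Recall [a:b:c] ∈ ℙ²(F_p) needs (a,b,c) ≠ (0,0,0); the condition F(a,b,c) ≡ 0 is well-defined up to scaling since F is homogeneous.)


F(5,5,7) ≡ 1 (mod 11); P is NOT on the curve.

Evaluate F(5, 5, 7) term-by-term (mod 11).
  X**2 ↦ 1·25·1·1 = 25
  -3*X*Y ↦ -3·5·5·1 = -75
  -2*X*Z ↦ -2·5·1·7 = -70
  2*Y**2 ↦ 2·1·25·1 = 50
  2*Y*Z ↦ 2·1·5·7 = 70
  -2*Z**2 ↦ -2·1·1·49 = -98
Sum: F(5, 5, 7) = (25) + (-75) + (-70) + (50) + (70) + (-98) = -98.
Reducing mod 11: -98 ≡ 1 (mod 11).
Since F(a, b, c) ≡ 1 ≠ 0 (mod 11), P does NOT lie on the curve.


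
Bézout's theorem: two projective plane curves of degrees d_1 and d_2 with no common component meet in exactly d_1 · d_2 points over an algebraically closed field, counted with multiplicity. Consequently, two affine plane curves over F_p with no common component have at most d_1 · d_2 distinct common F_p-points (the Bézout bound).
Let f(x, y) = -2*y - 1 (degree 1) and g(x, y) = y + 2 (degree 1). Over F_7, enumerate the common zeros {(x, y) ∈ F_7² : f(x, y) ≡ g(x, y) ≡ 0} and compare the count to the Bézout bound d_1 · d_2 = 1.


Common zeros: ∅; count = 0; Bézout bound = 1.

deg(f) = 1, deg(g) = 1, so Bézout bound = 1.
Scan x ∈ F_7. For each x, list the y ∈ F_7 with f(x, y) ≡ 0 and those with g(x, y) ≡ 0 (mod 7); the common zeros in that column are the intersection.
  x = 0: f ≡ 0 at y ∈ {3}; g ≡ 0 at y ∈ {5}; common: ∅.
  x = 1: f ≡ 0 at y ∈ {3}; g ≡ 0 at y ∈ {5}; common: ∅.
  x = 2: f ≡ 0 at y ∈ {3}; g ≡ 0 at y ∈ {5}; common: ∅.
  x = 3: f ≡ 0 at y ∈ {3}; g ≡ 0 at y ∈ {5}; common: ∅.
  x = 4: f ≡ 0 at y ∈ {3}; g ≡ 0 at y ∈ {5}; common: ∅.
  x = 5: f ≡ 0 at y ∈ {3}; g ≡ 0 at y ∈ {5}; common: ∅.
  x = 6: f ≡ 0 at y ∈ {3}; g ≡ 0 at y ∈ {5}; common: ∅.
Collecting: common zeros = ∅, so the count is 0.
Comparison with the Bézout bound: 0 ≤ 1 = deg(f)·deg(g), as expected for curves with no common component (the affine F_7-count falls short of the bound because intersections may lie at infinity, over extension fields, or carry multiplicity).


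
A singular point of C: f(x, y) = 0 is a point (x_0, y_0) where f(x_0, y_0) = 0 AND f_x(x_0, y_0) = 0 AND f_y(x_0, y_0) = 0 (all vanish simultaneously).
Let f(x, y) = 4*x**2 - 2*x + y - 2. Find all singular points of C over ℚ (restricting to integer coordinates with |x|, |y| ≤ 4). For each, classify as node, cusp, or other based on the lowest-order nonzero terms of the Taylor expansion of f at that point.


No singular points in the scanned grid; C is smooth there.

Compute partial derivatives:
  f_x = 8*x - 2.
  f_y = 1.
f_y = 1 is a nonzero constant, so f_y never vanishes: no point (x, y) can satisfy f = f_x = f_y = 0. In particular no (x, y) ∈ {−4, ..., 4}² is singular; the curve is smooth.


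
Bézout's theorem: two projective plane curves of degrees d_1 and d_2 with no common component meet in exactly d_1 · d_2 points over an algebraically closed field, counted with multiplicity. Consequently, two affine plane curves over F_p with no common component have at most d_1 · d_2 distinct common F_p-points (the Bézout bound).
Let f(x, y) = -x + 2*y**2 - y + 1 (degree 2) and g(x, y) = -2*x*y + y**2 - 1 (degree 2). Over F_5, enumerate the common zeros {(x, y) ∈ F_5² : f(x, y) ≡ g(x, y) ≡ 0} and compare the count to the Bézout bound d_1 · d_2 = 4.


Common zeros: {(2, 2)}; count = 1; Bézout bound = 4.

deg(f) = 2, deg(g) = 2, so Bézout bound = 4.
Scan x ∈ F_5. For each x, list the y ∈ F_5 with f(x, y) ≡ 0 and those with g(x, y) ≡ 0 (mod 5); the common zeros in that column are the intersection.
  x = 0: f ≡ 0 at y ∈ ∅; g ≡ 0 at y ∈ {1, 4}; common: ∅.
  x = 1: f ≡ 0 at y ∈ {0, 3}; g ≡ 0 at y ∈ ∅; common: ∅.
  x = 2: f ≡ 0 at y ∈ {1, 2}; g ≡ 0 at y ∈ {2}; common: {2}.
  x = 3: f ≡ 0 at y ∈ ∅; g ≡ 0 at y ∈ {3}; common: ∅.
  x = 4: f ≡ 0 at y ∈ {4}; g ≡ 0 at y ∈ ∅; common: ∅.
Collecting: common zeros = {(2, 2)}, so the count is 1.
Comparison with the Bézout bound: 1 ≤ 4 = deg(f)·deg(g), as expected for curves with no common component (the affine F_5-count falls short of the bound because intersections may lie at infinity, over extension fields, or carry multiplicity).


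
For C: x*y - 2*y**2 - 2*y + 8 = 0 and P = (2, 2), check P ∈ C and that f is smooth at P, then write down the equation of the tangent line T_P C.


Tangent line at P: 2*x - 8*y + 12 = 0.

Step 1: f(2, 2) = 0, so P lies on C.
Step 2: partial derivatives
  f_x(x, y) = y, f_y(x, y) = x - 4*y - 2.
  f_x(P) = 2, f_y(P) = -8 (gradient nonzero, so P is smooth).
Step 3: tangent line at P: 2·(x − 2) + -8·(y − 2) = 0.
Expanding: 2*x - 8*y + 12 = 0.


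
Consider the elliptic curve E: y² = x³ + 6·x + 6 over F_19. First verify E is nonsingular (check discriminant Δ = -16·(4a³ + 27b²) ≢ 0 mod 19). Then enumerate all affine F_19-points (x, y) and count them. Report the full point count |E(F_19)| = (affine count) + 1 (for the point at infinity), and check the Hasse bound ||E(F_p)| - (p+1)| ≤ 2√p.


Affine points = {(0, 5), (0, 14), (2, 8), (2, 11), (5, 3), (5, 16), (6, 7), (6, 12), (7, 7), (7, 12), (11, 4), (11, 15), (12, 1), (12, 18), (13, 1), (13, 18), (17, 9), (17, 10)}; affine count = 18; |E(F_19)| = 19.

Discriminant check: Δ ∝ 4a³ + 27b² = 4·6³ + 27·6² = 4·216 + 27·36 ≡ 12 (mod 19). Nonzero ⇒ E is nonsingular.
For each x ∈ F_19, compute rhs = x³ + 6·x + 6 mod 19, then count y ∈ F_19 with y² ≡ rhs.
  x = 0: rhs = 6, matching y values: 5, 14 (2 points).
  x = 1: rhs = 13, matching y values: none (0 points).
  x = 2: rhs = 7, matching y values: 8, 11 (2 points).
  x = 3: rhs = 13, matching y values: none (0 points).
  x = 4: rhs = 18, matching y values: none (0 points).
  x = 5: rhs = 9, matching y values: 3, 16 (2 points).
  x = 6: rhs = 11, matching y values: 7, 12 (2 points).
  x = 7: rhs = 11, matching y values: 7, 12 (2 points).
  x = 8: rhs = 15, matching y values: none (0 points).
  x = 9: rhs = 10, matching y values: none (0 points).
  x = 10: rhs = 2, matching y values: none (0 points).
  x = 11: rhs = 16, matching y values: 4, 15 (2 points).
  x = 12: rhs = 1, matching y values: 1, 18 (2 points).
  x = 13: rhs = 1, matching y values: 1, 18 (2 points).
  x = 14: rhs = 3, matching y values: none (0 points).
  x = 15: rhs = 13, matching y values: none (0 points).
  x = 16: rhs = 18, matching y values: none (0 points).
  x = 17: rhs = 5, matching y values: 9, 10 (2 points).
  x = 18: rhs = 18, matching y values: none (0 points).
Total affine count: 18.
Full point count |E(F_19)| = 18 + 1 = 19.
Hasse bound: |19 − (19+1)| = |-1| = 1 ≤ 2√19 ≈ 8.7178 ✓.


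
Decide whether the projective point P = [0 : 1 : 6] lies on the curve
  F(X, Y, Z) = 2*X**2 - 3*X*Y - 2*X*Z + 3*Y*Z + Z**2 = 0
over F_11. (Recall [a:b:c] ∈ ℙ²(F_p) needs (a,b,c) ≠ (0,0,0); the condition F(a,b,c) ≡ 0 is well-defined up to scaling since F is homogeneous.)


F(0,1,6) ≡ 10 (mod 11); P is NOT on the curve.

Evaluate F(0, 1, 6) term-by-term (mod 11).
  2*X**2 ↦ 2·0·1·1 = 0
  -3*X*Y ↦ -3·0·1·1 = 0
  -2*X*Z ↦ -2·0·1·6 = 0
  3*Y*Z ↦ 3·1·1·6 = 18
  Z**2 ↦ 1·1·1·36 = 36
Sum: F(0, 1, 6) = (0) + (0) + (0) + (18) + (36) = 54.
Reducing mod 11: 54 ≡ 10 (mod 11).
Since F(a, b, c) ≡ 10 ≠ 0 (mod 11), P does NOT lie on the curve.


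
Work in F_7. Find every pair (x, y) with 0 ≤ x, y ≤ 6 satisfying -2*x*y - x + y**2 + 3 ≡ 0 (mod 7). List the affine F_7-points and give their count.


Affine F_7-points: {(0, 2), (0, 5), (3, 0), (3, 6), (6, 1), (6, 4)}; count = 6.

For each of the 49 pairs (x, y) ∈ F_7², evaluate f(x, y) mod 7. Record the zeros.
  x = 0: [0↦3, 1↦4, 2↦0, 3↦5, 4↦5, 5↦0, 6↦4]  zeros at y ∈ {2, 5}
  x = 1: [0↦2, 1↦1, 2↦2, 3↦5, 4↦3, 5↦3, 6↦5]  zeros at y ∈ ∅
  x = 2: [0↦1, 1↦5, 2↦4, 3↦5, 4↦1, 5↦6, 6↦6]  zeros at y ∈ ∅
  x = 3: [0↦0, 1↦2, 2↦6, 3↦5, 4↦6, 5↦2, 6↦0]  zeros at y ∈ {0, 6}
  x = 4: [0↦6, 1↦6, 2↦1, 3↦5, 4↦4, 5↦5, 6↦1]  zeros at y ∈ ∅
  x = 5: [0↦5, 1↦3, 2↦3, 3↦5, 4↦2, 5↦1, 6↦2]  zeros at y ∈ ∅
  x = 6: [0↦4, 1↦0, 2↦5, 3↦5, 4↦0, 5↦4, 6↦3]  zeros at y ∈ {1, 4}
Collecting zeros: affine points = {(0, 2), (0, 5), (3, 0), (3, 6), (6, 1), (6, 4)}.
Total count |C(F_7)_aff| = 6.


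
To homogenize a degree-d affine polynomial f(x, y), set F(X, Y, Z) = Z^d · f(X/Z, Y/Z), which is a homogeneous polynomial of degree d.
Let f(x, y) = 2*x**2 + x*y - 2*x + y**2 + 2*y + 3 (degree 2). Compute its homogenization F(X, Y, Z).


F(X, Y, Z) = 2*X**2 + X*Y - 2*X*Z + Y**2 + 2*Y*Z + 3*Z**2

deg(f) = 2.
Substitute x = X/Z, y = Y/Z into f, then multiply by Z^2.
  monomial 2·x^2·y^0 ↦ 2·X^2·Y^0·Z^0.
  monomial 1·x^1·y^1 ↦ 1·X^1·Y^1·Z^0.
  monomial -2·x^1·y^0 ↦ -2·X^1·Y^0·Z^1.
  monomial 1·x^0·y^2 ↦ 1·X^0·Y^2·Z^0.
  monomial 2·x^0·y^1 ↦ 2·X^0·Y^1·Z^1.
  monomial 3·x^0·y^0 ↦ 3·X^0·Y^0·Z^2.
Collecting: F(X, Y, Z) = 2*X**2 + X*Y - 2*X*Z + Y**2 + 2*Y*Z + 3*Z**2.


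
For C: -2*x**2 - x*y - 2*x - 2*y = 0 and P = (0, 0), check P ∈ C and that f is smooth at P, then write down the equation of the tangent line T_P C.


Tangent line at P: -2*x - 2*y = 0.

Step 1: f(0, 0) = 0, so P lies on C.
Step 2: partial derivatives
  f_x(x, y) = -4*x - y - 2, f_y(x, y) = -x - 2.
  f_x(P) = -2, f_y(P) = -2 (gradient nonzero, so P is smooth).
Step 3: tangent line at P: -2·(x − 0) + -2·(y − 0) = 0.
Expanding: -2*x - 2*y = 0.


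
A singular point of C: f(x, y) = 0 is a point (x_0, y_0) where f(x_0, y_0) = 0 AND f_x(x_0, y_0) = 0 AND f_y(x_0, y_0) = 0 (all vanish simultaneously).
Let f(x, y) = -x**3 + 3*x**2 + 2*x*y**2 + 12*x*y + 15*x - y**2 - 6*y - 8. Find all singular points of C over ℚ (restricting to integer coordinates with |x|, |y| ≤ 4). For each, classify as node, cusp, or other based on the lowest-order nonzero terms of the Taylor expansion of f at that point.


Singular points: {(1, -3)}; classification: cusp.

Compute partial derivatives:
  f_x = -3*x**2 + 6*x + 2*y**2 + 12*y + 15.
  f_y = 4*x*y + 12*x - 2*y - 6.
Scan x_0 ∈ {−4, ..., 4}. For each x_0, f_y(x_0, y) is a polynomial in y; find its integer roots y ∈ {−4, ..., 4}, then test f_x and f at those candidates.
  x = -4: f_y(-4, y) = -18*y - 54; vanishes at y ∈ {-3}. (-4, -3): f_x = -75 ≠ 0.
  x = -3: f_y(-3, y) = -14*y - 42; vanishes at y ∈ {-3}. (-3, -3): f_x = -48 ≠ 0.
  x = -2: f_y(-2, y) = -10*y - 30; vanishes at y ∈ {-3}. (-2, -3): f_x = -27 ≠ 0.
  x = -1: f_y(-1, y) = -6*y - 18; vanishes at y ∈ {-3}. (-1, -3): f_x = -12 ≠ 0.
  x = 0: f_y(0, y) = -2*y - 6; vanishes at y ∈ {-3}. (0, -3): f_x = -3 ≠ 0.
  x = 1: f_y(1, y) = 2*y + 6; vanishes at y ∈ {-3}. (1, -3): f_x = 0, f = 0 — SINGULAR.
  x = 2: f_y(2, y) = 6*y + 18; vanishes at y ∈ {-3}. (2, -3): f_x = -3 ≠ 0.
  x = 3: f_y(3, y) = 10*y + 30; vanishes at y ∈ {-3}. (3, -3): f_x = -12 ≠ 0.
  x = 4: f_y(4, y) = 14*y + 42; vanishes at y ∈ {-3}. (4, -3): f_x = -27 ≠ 0.
Only singular point on the grid: (1, -3).
Classify: substitute x = 1 + u, y = -3 + v and expand: f = -u**3 + 2*u*v**2 + v**2.
No constant or linear terms (consistent with a singular point). Quadratic part: v**2. Cubic part: -u**3 + 2*u*v**2.
The quadratic part v**2 is a perfect square, so there is a single (double) tangent line v = 0, i.e. y = -3. Restricting the cubic part to that line (v = 0) leaves -u**3 ≠ 0, so f is not divisible by v and the branch is v² ≈ u**3 to lowest order — this is a cusp.
Classification: cusp.


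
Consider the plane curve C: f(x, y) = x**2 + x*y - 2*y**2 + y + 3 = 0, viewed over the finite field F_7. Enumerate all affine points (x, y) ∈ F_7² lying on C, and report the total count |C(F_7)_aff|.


Affine F_7-points: {(0, 5), (0, 6), (1, 2), (1, 6), (2, 0), (2, 5), (3, 1), (4, 2), (4, 4), (5, 0), (5, 3), (6, 3), (6, 4)}; count = 13.

For each of the 49 pairs (x, y) ∈ F_7², evaluate f(x, y) mod 7. Record the zeros.
  x = 0: [0↦3, 1↦2, 2↦4, 3↦2, 4↦3, 5↦0, 6↦0]  zeros at y ∈ {5, 6}
  x = 1: [0↦4, 1↦4, 2↦0, 3↦6, 4↦1, 5↦6, 6↦0]  zeros at y ∈ {2, 6}
  x = 2: [0↦0, 1↦1, 2↦5, 3↦5, 4↦1, 5↦0, 6↦2]  zeros at y ∈ {0, 5}
  x = 3: [0↦5, 1↦0, 2↦5, 3↦6, 4↦3, 5↦3, 6↦6]  zeros at y ∈ {1}
  x = 4: [0↦5, 1↦1, 2↦0, 3↦2, 4↦0, 5↦1, 6↦5]  zeros at y ∈ {2, 4}
  x = 5: [0↦0, 1↦4, 2↦4, 3↦0, 4↦6, 5↦1, 6↦6]  zeros at y ∈ {0, 3}
  x = 6: [0↦4, 1↦2, 2↦3, 3↦0, 4↦0, 5↦3, 6↦2]  zeros at y ∈ {3, 4}
Collecting zeros: affine points = {(0, 5), (0, 6), (1, 2), (1, 6), (2, 0), (2, 5), (3, 1), (4, 2), (4, 4), (5, 0), (5, 3), (6, 3), (6, 4)}.
Total count |C(F_7)_aff| = 13.


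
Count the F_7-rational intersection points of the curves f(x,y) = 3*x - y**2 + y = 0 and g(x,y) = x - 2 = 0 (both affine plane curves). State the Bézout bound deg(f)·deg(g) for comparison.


Common zeros: {(2, 3), (2, 5)}; count = 2; Bézout bound = 2.

deg(f) = 2, deg(g) = 1, so Bézout bound = 2.
Scan x ∈ F_7. For each x, list the y ∈ F_7 with f(x, y) ≡ 0 and those with g(x, y) ≡ 0 (mod 7); the common zeros in that column are the intersection.
  x = 0: f ≡ 0 at y ∈ {0, 1}; g ≡ 0 at y ∈ ∅; common: ∅.
  x = 1: f ≡ 0 at y ∈ ∅; g ≡ 0 at y ∈ ∅; common: ∅.
  x = 2: f ≡ 0 at y ∈ {3, 5}; g ≡ 0 at y ∈ {0, 1, 2, 3, 4, 5, 6}; common: {3, 5}.
  x = 3: f ≡ 0 at y ∈ {2, 6}; g ≡ 0 at y ∈ ∅; common: ∅.
  x = 4: f ≡ 0 at y ∈ {4}; g ≡ 0 at y ∈ ∅; common: ∅.
  x = 5: f ≡ 0 at y ∈ ∅; g ≡ 0 at y ∈ ∅; common: ∅.
  x = 6: f ≡ 0 at y ∈ ∅; g ≡ 0 at y ∈ ∅; common: ∅.
Collecting: common zeros = {(2, 3), (2, 5)}, so the count is 2.
Comparison with the Bézout bound: 2 ≤ 2 = deg(f)·deg(g), as expected for curves with no common component (the bound is attained).


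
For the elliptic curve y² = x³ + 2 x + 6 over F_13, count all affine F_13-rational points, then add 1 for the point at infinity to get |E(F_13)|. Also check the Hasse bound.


Affine points = {(1, 3), (1, 10), (3, 0), (4, 0), (6, 0), (7, 5), (7, 8), (8, 1), (8, 12), (9, 5), (9, 8), (10, 5), (10, 8), (12, 4), (12, 9)}; affine count = 15; |E(F_13)| = 16.

Discriminant check: Δ ∝ 4a³ + 27b² = 4·2³ + 27·6² = 4·8 + 27·36 ≡ 3 (mod 13). Nonzero ⇒ E is nonsingular.
For each x ∈ F_13, compute rhs = x³ + 2·x + 6 mod 13, then count y ∈ F_13 with y² ≡ rhs.
  x = 0: rhs = 6, matching y values: none (0 points).
  x = 1: rhs = 9, matching y values: 3, 10 (2 points).
  x = 2: rhs = 5, matching y values: none (0 points).
  x = 3: rhs = 0, matching y values: 0 (1 points).
  x = 4: rhs = 0, matching y values: 0 (1 points).
  x = 5: rhs = 11, matching y values: none (0 points).
  x = 6: rhs = 0, matching y values: 0 (1 points).
  x = 7: rhs = 12, matching y values: 5, 8 (2 points).
  x = 8: rhs = 1, matching y values: 1, 12 (2 points).
  x = 9: rhs = 12, matching y values: 5, 8 (2 points).
  x = 10: rhs = 12, matching y values: 5, 8 (2 points).
  x = 11: rhs = 7, matching y values: none (0 points).
  x = 12: rhs = 3, matching y values: 4, 9 (2 points).
Total affine count: 15.
Full point count |E(F_13)| = 15 + 1 = 16.
Hasse bound: |16 − (13+1)| = |2| = 2 ≤ 2√13 ≈ 7.2111 ✓.


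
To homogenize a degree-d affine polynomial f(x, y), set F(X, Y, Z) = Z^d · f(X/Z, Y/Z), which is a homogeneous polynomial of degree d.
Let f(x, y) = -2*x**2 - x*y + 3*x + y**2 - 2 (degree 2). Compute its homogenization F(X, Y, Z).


F(X, Y, Z) = -2*X**2 - X*Y + 3*X*Z + Y**2 - 2*Z**2

deg(f) = 2.
Substitute x = X/Z, y = Y/Z into f, then multiply by Z^2.
  monomial -2·x^2·y^0 ↦ -2·X^2·Y^0·Z^0.
  monomial -1·x^1·y^1 ↦ -1·X^1·Y^1·Z^0.
  monomial 3·x^1·y^0 ↦ 3·X^1·Y^0·Z^1.
  monomial 1·x^0·y^2 ↦ 1·X^0·Y^2·Z^0.
  monomial -2·x^0·y^0 ↦ -2·X^0·Y^0·Z^2.
Collecting: F(X, Y, Z) = -2*X**2 - X*Y + 3*X*Z + Y**2 - 2*Z**2.


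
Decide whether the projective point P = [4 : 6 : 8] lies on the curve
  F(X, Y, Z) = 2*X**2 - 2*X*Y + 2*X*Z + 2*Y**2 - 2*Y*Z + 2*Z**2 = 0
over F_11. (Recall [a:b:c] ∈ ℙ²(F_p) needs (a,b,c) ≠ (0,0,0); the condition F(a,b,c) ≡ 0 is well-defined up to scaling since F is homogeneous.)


F(4,6,8) ≡ 9 (mod 11); P is NOT on the curve.

Evaluate F(4, 6, 8) term-by-term (mod 11).
  2*X**2 ↦ 2·16·1·1 = 32
  -2*X*Y ↦ -2·4·6·1 = -48
  2*X*Z ↦ 2·4·1·8 = 64
  2*Y**2 ↦ 2·1·36·1 = 72
  -2*Y*Z ↦ -2·1·6·8 = -96
  2*Z**2 ↦ 2·1·1·64 = 128
Sum: F(4, 6, 8) = (32) + (-48) + (64) + (72) + (-96) + (128) = 152.
Reducing mod 11: 152 ≡ 9 (mod 11).
Since F(a, b, c) ≡ 9 ≠ 0 (mod 11), P does NOT lie on the curve.


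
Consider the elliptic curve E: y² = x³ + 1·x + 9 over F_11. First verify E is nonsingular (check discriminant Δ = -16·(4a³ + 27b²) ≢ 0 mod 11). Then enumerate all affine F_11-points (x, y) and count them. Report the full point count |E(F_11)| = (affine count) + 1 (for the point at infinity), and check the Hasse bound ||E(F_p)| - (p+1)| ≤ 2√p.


Affine points = {(0, 3), (0, 8), (1, 0), (4, 0), (6, 0), (8, 1), (8, 10)}; affine count = 7; |E(F_11)| = 8.

Discriminant check: Δ ∝ 4a³ + 27b² = 4·1³ + 27·9² = 4·1 + 27·81 ≡ 2 (mod 11). Nonzero ⇒ E is nonsingular.
For each x ∈ F_11, compute rhs = x³ + 1·x + 9 mod 11, then count y ∈ F_11 with y² ≡ rhs.
  x = 0: rhs = 9, matching y values: 3, 8 (2 points).
  x = 1: rhs = 0, matching y values: 0 (1 points).
  x = 2: rhs = 8, matching y values: none (0 points).
  x = 3: rhs = 6, matching y values: none (0 points).
  x = 4: rhs = 0, matching y values: 0 (1 points).
  x = 5: rhs = 7, matching y values: none (0 points).
  x = 6: rhs = 0, matching y values: 0 (1 points).
  x = 7: rhs = 7, matching y values: none (0 points).
  x = 8: rhs = 1, matching y values: 1, 10 (2 points).
  x = 9: rhs = 10, matching y values: none (0 points).
  x = 10: rhs = 7, matching y values: none (0 points).
Total affine count: 7.
Full point count |E(F_11)| = 7 + 1 = 8.
Hasse bound: |8 − (11+1)| = |-4| = 4 ≤ 2√11 ≈ 6.6332 ✓.


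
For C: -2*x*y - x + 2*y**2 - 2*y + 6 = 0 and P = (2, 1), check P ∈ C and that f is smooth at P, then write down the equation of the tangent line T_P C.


Tangent line at P: -3*x - 2*y + 8 = 0.

Step 1: f(2, 1) = 0, so P lies on C.
Step 2: partial derivatives
  f_x(x, y) = -2*y - 1, f_y(x, y) = -2*x + 4*y - 2.
  f_x(P) = -3, f_y(P) = -2 (gradient nonzero, so P is smooth).
Step 3: tangent line at P: -3·(x − 2) + -2·(y − 1) = 0.
Expanding: -3*x - 2*y + 8 = 0.


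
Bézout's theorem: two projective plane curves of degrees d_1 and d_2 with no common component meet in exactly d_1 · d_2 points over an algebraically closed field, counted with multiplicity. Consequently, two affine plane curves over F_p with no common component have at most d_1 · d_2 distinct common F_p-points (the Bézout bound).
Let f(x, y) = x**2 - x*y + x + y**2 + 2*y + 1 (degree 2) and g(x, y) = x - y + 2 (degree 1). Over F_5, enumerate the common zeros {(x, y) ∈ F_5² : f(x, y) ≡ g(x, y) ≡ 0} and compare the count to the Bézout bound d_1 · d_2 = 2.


Common zeros: {(1, 3), (4, 1)}; count = 2; Bézout bound = 2.

deg(f) = 2, deg(g) = 1, so Bézout bound = 2.
Scan x ∈ F_5. For each x, list the y ∈ F_5 with f(x, y) ≡ 0 and those with g(x, y) ≡ 0 (mod 5); the common zeros in that column are the intersection.
  x = 0: f ≡ 0 at y ∈ {4}; g ≡ 0 at y ∈ {2}; common: ∅.
  x = 1: f ≡ 0 at y ∈ {1, 3}; g ≡ 0 at y ∈ {3}; common: {3}.
  x = 2: f ≡ 0 at y ∈ ∅; g ≡ 0 at y ∈ {4}; common: ∅.
  x = 3: f ≡ 0 at y ∈ {2, 4}; g ≡ 0 at y ∈ {0}; common: ∅.
  x = 4: f ≡ 0 at y ∈ {1}; g ≡ 0 at y ∈ {1}; common: {1}.
Collecting: common zeros = {(1, 3), (4, 1)}, so the count is 2.
Comparison with the Bézout bound: 2 ≤ 2 = deg(f)·deg(g), as expected for curves with no common component (the bound is attained).


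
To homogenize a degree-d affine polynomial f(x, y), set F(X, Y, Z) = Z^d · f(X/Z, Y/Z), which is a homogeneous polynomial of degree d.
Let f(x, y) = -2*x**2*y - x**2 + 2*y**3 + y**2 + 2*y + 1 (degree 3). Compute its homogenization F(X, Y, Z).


F(X, Y, Z) = -2*X**2*Y - X**2*Z + 2*Y**3 + Y**2*Z + 2*Y*Z**2 + Z**3

deg(f) = 3.
Substitute x = X/Z, y = Y/Z into f, then multiply by Z^3.
  monomial -2·x^2·y^1 ↦ -2·X^2·Y^1·Z^0.
  monomial -1·x^2·y^0 ↦ -1·X^2·Y^0·Z^1.
  monomial 2·x^0·y^3 ↦ 2·X^0·Y^3·Z^0.
  monomial 1·x^0·y^2 ↦ 1·X^0·Y^2·Z^1.
  monomial 2·x^0·y^1 ↦ 2·X^0·Y^1·Z^2.
  monomial 1·x^0·y^0 ↦ 1·X^0·Y^0·Z^3.
Collecting: F(X, Y, Z) = -2*X**2*Y - X**2*Z + 2*Y**3 + Y**2*Z + 2*Y*Z**2 + Z**3.


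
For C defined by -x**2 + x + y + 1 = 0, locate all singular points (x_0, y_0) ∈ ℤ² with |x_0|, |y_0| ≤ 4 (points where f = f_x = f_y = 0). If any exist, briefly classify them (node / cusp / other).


No singular points in the scanned grid; C is smooth there.

Compute partial derivatives:
  f_x = 1 - 2*x.
  f_y = 1.
f_y = 1 is a nonzero constant, so f_y never vanishes: no point (x, y) can satisfy f = f_x = f_y = 0. In particular no (x, y) ∈ {−4, ..., 4}² is singular; the curve is smooth.


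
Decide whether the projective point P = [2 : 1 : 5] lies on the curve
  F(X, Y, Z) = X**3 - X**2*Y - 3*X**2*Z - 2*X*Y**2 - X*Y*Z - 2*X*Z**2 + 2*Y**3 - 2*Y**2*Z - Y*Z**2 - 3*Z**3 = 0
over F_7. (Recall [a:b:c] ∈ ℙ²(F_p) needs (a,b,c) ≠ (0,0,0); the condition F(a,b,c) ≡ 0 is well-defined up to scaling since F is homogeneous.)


F(2,1,5) ≡ 3 (mod 7); P is NOT on the curve.

Evaluate F(2, 1, 5) term-by-term (mod 7).
  X**3 ↦ 1·8·1·1 = 8
  -X**2*Y ↦ -1·4·1·1 = -4
  -3*X**2*Z ↦ -3·4·1·5 = -60
  -2*X*Y**2 ↦ -2·2·1·1 = -4
  -X*Y*Z ↦ -1·2·1·5 = -10
  -2*X*Z**2 ↦ -2·2·1·25 = -100
  2*Y**3 ↦ 2·1·1·1 = 2
  -2*Y**2*Z ↦ -2·1·1·5 = -10
  -Y*Z**2 ↦ -1·1·1·25 = -25
  -3*Z**3 ↦ -3·1·1·125 = -375
Sum: F(2, 1, 5) = (8) + (-4) + (-60) + (-4) + (-10) + (-100) + (2) + (-10) + (-25) + (-375) = -578.
Reducing mod 7: -578 ≡ 3 (mod 7).
Since F(a, b, c) ≡ 3 ≠ 0 (mod 7), P does NOT lie on the curve.


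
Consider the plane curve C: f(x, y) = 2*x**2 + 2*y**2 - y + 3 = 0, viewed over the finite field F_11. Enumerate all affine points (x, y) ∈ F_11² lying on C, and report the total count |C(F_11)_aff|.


Affine F_11-points: {(1, 2), (1, 4), (2, 0), (2, 6), (3, 1), (3, 5), (8, 1), (8, 5), (9, 0), (9, 6), (10, 2), (10, 4)}; count = 12.

For each of the 121 pairs (x, y) ∈ F_11², evaluate f(x, y) mod 11. Record the zeros.
  x = 0: [0↦3, 1↦4, 2↦9, 3↦7, 4↦9, 5↦4, 6↦3, 7↦6, 8↦2, 9↦2, 10↦6]  zeros at y ∈ ∅
  x = 1: [0↦5, 1↦6, 2↦0, 3↦9, 4↦0, 5↦6, 6↦5, 7↦8, 8↦4, 9↦4, 10↦8]  zeros at y ∈ {2, 4}
  x = 2: [0↦0, 1↦1, 2↦6, 3↦4, 4↦6, 5↦1, 6↦0, 7↦3, 8↦10, 9↦10, 10↦3]  zeros at y ∈ {0, 6}
  x = 3: [0↦10, 1↦0, 2↦5, 3↦3, 4↦5, 5↦0, 6↦10, 7↦2, 8↦9, 9↦9, 10↦2]  zeros at y ∈ {1, 5}
  x = 4: [0↦2, 1↦3, 2↦8, 3↦6, 4↦8, 5↦3, 6↦2, 7↦5, 8↦1, 9↦1, 10↦5]  zeros at y ∈ ∅
  x = 5: [0↦9, 1↦10, 2↦4, 3↦2, 4↦4, 5↦10, 6↦9, 7↦1, 8↦8, 9↦8, 10↦1]  zeros at y ∈ ∅
  x = 6: [0↦9, 1↦10, 2↦4, 3↦2, 4↦4, 5↦10, 6↦9, 7↦1, 8↦8, 9↦8, 10↦1]  zeros at y ∈ ∅
  x = 7: [0↦2, 1↦3, 2↦8, 3↦6, 4↦8, 5↦3, 6↦2, 7↦5, 8↦1, 9↦1, 10↦5]  zeros at y ∈ ∅
  x = 8: [0↦10, 1↦0, 2↦5, 3↦3, 4↦5, 5↦0, 6↦10, 7↦2, 8↦9, 9↦9, 10↦2]  zeros at y ∈ {1, 5}
  x = 9: [0↦0, 1↦1, 2↦6, 3↦4, 4↦6, 5↦1, 6↦0, 7↦3, 8↦10, 9↦10, 10↦3]  zeros at y ∈ {0, 6}
  x = 10: [0↦5, 1↦6, 2↦0, 3↦9, 4↦0, 5↦6, 6↦5, 7↦8, 8↦4, 9↦4, 10↦8]  zeros at y ∈ {2, 4}
Collecting zeros: affine points = {(1, 2), (1, 4), (2, 0), (2, 6), (3, 1), (3, 5), (8, 1), (8, 5), (9, 0), (9, 6), (10, 2), (10, 4)}.
Total count |C(F_11)_aff| = 12.


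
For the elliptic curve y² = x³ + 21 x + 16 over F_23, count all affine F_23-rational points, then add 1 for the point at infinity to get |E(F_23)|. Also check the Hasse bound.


Affine points = {(0, 4), (0, 19), (4, 7), (4, 16), (5, 4), (5, 19), (6, 6), (6, 17), (7, 0), (8, 11), (8, 12), (12, 8), (12, 15), (13, 5), (13, 18), (14, 8), (14, 15), (15, 7), (15, 16), (16, 3), (16, 20), (18, 4), (18, 19), (19, 11), (19, 12), (20, 8), (20, 15), (21, 9), (21, 14)}; affine count = 29; |E(F_23)| = 30.

Discriminant check: Δ ∝ 4a³ + 27b² = 4·21³ + 27·16² = 4·9261 + 27·256 ≡ 3 (mod 23). Nonzero ⇒ E is nonsingular.
For each x ∈ F_23, compute rhs = x³ + 21·x + 16 mod 23, then count y ∈ F_23 with y² ≡ rhs.
  x = 0: rhs = 16, matching y values: 4, 19 (2 points).
  x = 1: rhs = 15, matching y values: none (0 points).
  x = 2: rhs = 20, matching y values: none (0 points).
  x = 3: rhs = 14, matching y values: none (0 points).
  x = 4: rhs = 3, matching y values: 7, 16 (2 points).
  x = 5: rhs = 16, matching y values: 4, 19 (2 points).
  x = 6: rhs = 13, matching y values: 6, 17 (2 points).
  x = 7: rhs = 0, matching y values: 0 (1 points).
  x = 8: rhs = 6, matching y values: 11, 12 (2 points).
  x = 9: rhs = 14, matching y values: none (0 points).
  x = 10: rhs = 7, matching y values: none (0 points).
  x = 11: rhs = 14, matching y values: none (0 points).
  x = 12: rhs = 18, matching y values: 8, 15 (2 points).
  x = 13: rhs = 2, matching y values: 5, 18 (2 points).
  x = 14: rhs = 18, matching y values: 8, 15 (2 points).
  x = 15: rhs = 3, matching y values: 7, 16 (2 points).
  x = 16: rhs = 9, matching y values: 3, 20 (2 points).
  x = 17: rhs = 19, matching y values: none (0 points).
  x = 18: rhs = 16, matching y values: 4, 19 (2 points).
  x = 19: rhs = 6, matching y values: 11, 12 (2 points).
  x = 20: rhs = 18, matching y values: 8, 15 (2 points).
  x = 21: rhs = 12, matching y values: 9, 14 (2 points).
  x = 22: rhs = 17, matching y values: none (0 points).
Total affine count: 29.
Full point count |E(F_23)| = 29 + 1 = 30.
Hasse bound: |30 − (23+1)| = |6| = 6 ≤ 2√23 ≈ 9.5917 ✓.


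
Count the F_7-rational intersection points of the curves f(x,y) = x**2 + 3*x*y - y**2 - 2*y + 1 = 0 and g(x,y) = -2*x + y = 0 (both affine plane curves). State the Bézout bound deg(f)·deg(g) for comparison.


Common zeros: {(1, 2), (5, 3)}; count = 2; Bézout bound = 2.

deg(f) = 2, deg(g) = 1, so Bézout bound = 2.
Scan x ∈ F_7. For each x, list the y ∈ F_7 with f(x, y) ≡ 0 and those with g(x, y) ≡ 0 (mod 7); the common zeros in that column are the intersection.
  x = 0: f ≡ 0 at y ∈ {2, 3}; g ≡ 0 at y ∈ {0}; common: ∅.
  x = 1: f ≡ 0 at y ∈ {2, 6}; g ≡ 0 at y ∈ {2}; common: {2}.
  x = 2: f ≡ 0 at y ∈ {5, 6}; g ≡ 0 at y ∈ {4}; common: ∅.
  x = 3: f ≡ 0 at y ∈ ∅; g ≡ 0 at y ∈ {6}; common: ∅.
  x = 4: f ≡ 0 at y ∈ {5}; g ≡ 0 at y ∈ {1}; common: ∅.
  x = 5: f ≡ 0 at y ∈ {3}; g ≡ 0 at y ∈ {3}; common: {3}.
  x = 6: f ≡ 0 at y ∈ ∅; g ≡ 0 at y ∈ {5}; common: ∅.
Collecting: common zeros = {(1, 2), (5, 3)}, so the count is 2.
Comparison with the Bézout bound: 2 ≤ 2 = deg(f)·deg(g), as expected for curves with no common component (the bound is attained).


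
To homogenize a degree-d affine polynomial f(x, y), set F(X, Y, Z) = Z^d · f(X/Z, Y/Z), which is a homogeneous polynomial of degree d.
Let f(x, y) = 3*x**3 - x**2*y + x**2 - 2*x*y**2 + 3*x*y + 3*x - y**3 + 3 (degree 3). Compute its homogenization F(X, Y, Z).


F(X, Y, Z) = 3*X**3 - X**2*Y + X**2*Z - 2*X*Y**2 + 3*X*Y*Z + 3*X*Z**2 - Y**3 + 3*Z**3

deg(f) = 3.
Substitute x = X/Z, y = Y/Z into f, then multiply by Z^3.
  monomial 3·x^3·y^0 ↦ 3·X^3·Y^0·Z^0.
  monomial -1·x^2·y^1 ↦ -1·X^2·Y^1·Z^0.
  monomial 1·x^2·y^0 ↦ 1·X^2·Y^0·Z^1.
  monomial -2·x^1·y^2 ↦ -2·X^1·Y^2·Z^0.
  monomial 3·x^1·y^1 ↦ 3·X^1·Y^1·Z^1.
  monomial 3·x^1·y^0 ↦ 3·X^1·Y^0·Z^2.
  monomial -1·x^0·y^3 ↦ -1·X^0·Y^3·Z^0.
  monomial 3·x^0·y^0 ↦ 3·X^0·Y^0·Z^3.
Collecting: F(X, Y, Z) = 3*X**3 - X**2*Y + X**2*Z - 2*X*Y**2 + 3*X*Y*Z + 3*X*Z**2 - Y**3 + 3*Z**3.


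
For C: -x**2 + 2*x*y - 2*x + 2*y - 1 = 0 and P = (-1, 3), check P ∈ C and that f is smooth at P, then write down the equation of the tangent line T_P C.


Tangent line at P: 6*x + 6 = 0.

Step 1: f(-1, 3) = 0, so P lies on C.
Step 2: partial derivatives
  f_x(x, y) = -2*x + 2*y - 2, f_y(x, y) = 2*x + 2.
  f_x(P) = 6, f_y(P) = 0 (gradient nonzero, so P is smooth).
Step 3: tangent line at P: 6·(x − -1) + 0·(y − 3) = 0.
Expanding: 6*x + 6 = 0.


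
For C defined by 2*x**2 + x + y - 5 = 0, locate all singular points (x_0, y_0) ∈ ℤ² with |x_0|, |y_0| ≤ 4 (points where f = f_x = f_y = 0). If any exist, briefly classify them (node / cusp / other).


No singular points in the scanned grid; C is smooth there.

Compute partial derivatives:
  f_x = 4*x + 1.
  f_y = 1.
f_y = 1 is a nonzero constant, so f_y never vanishes: no point (x, y) can satisfy f = f_x = f_y = 0. In particular no (x, y) ∈ {−4, ..., 4}² is singular; the curve is smooth.


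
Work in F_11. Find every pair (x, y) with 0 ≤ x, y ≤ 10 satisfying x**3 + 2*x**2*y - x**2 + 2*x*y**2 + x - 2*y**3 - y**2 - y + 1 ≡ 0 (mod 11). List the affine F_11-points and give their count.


Affine F_11-points: {(0, 6), (2, 6), (3, 0), (4, 8), (6, 0), (7, 4), (7, 9), (7, 10), (9, 6), (10, 8), (10, 9)}; count = 11.

For each of the 121 pairs (x, y) ∈ F_11², evaluate f(x, y) mod 11. Record the zeros.
  x = 0: [0↦1, 1↦8, 2↦1, 3↦1, 4↦7, 5↦7, 6↦0, 7↦7, 8↦5, 9↦4, 10↦3]  zeros at y ∈ {6}
  x = 1: [0↦2, 1↦2, 2↦3, 3↦4, 4↦4, 5↦2, 6↦8, 7↦10, 8↦7, 9↦9, 10↦4]  zeros at y ∈ ∅
  x = 2: [0↦7, 1↦4, 2↦6, 3↦1, 4↦10, 5↦10, 6↦0, 7↦1, 8↦1, 9↦10, 10↦5]  zeros at y ∈ {6}
  x = 3: [0↦0, 1↦9, 2↦5, 3↦9, 4↦9, 5↦4, 6↦4, 7↦8, 8↦4, 9↦2, 10↦1]  zeros at y ∈ {0}
  x = 4: [0↦9, 1↦1, 2↦6, 3↦1, 4↦7, 5↦1, 6↦4, 7↦4, 8↦0, 9↦2, 10↦9]  zeros at y ∈ {8}
  x = 5: [0↦7, 1↦8, 2↦4, 3↦5, 4↦10, 5↦7, 6↦6, 7↦6, 8↦6, 9↦5, 10↦2]  zeros at y ∈ ∅
  x = 6: [0↦0, 1↦3, 2↦5, 3↦5, 4↦2, 5↦6, 6↦5, 7↦9, 8↦6, 9↦6, 10↦8]  zeros at y ∈ {0}
  x = 7: [0↦5, 1↦3, 2↦4, 3↦7, 4↦0, 5↦4, 6↦7, 7↦8, 8↦6, 9↦0, 10↦0]  zeros at y ∈ {4, 9, 10}
  x = 8: [0↦6, 1↦3, 2↦7, 3↦6, 4↦10, 5↦7, 6↦7, 7↦9, 8↦1, 9↦4, 10↦6]  zeros at y ∈ ∅
  x = 9: [0↦9, 1↦9, 2↦9, 3↦8, 4↦5, 5↦10, 6↦0, 7↦7, 8↦8, 9↦2, 10↦10]  zeros at y ∈ {6}
  x = 10: [0↦9, 1↦5, 2↦5, 3↦8, 4↦2, 5↦8, 6↦3, 7↦8, 8↦0, 9↦0, 10↦7]  zeros at y ∈ {8, 9}
Collecting zeros: affine points = {(0, 6), (2, 6), (3, 0), (4, 8), (6, 0), (7, 4), (7, 9), (7, 10), (9, 6), (10, 8), (10, 9)}.
Total count |C(F_11)_aff| = 11.
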